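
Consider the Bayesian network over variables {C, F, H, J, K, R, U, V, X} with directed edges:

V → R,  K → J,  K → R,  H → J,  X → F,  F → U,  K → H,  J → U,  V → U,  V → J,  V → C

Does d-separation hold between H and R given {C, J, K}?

We examine all 6 paths between H and R:
Path 1: H ← K → J ← V → R
  K is a fork here and K is conditioned on, so the path is blocked at K.
Path 2: H ← K → J → U ← V → R
  K is a fork here and K is conditioned on, so the path is blocked at K.
Path 3: H ← K → R
  K is a fork here and K is conditioned on, so the path is blocked at K.
Path 4: H → J ← K → R
  K is a fork here and K is conditioned on, so the path is blocked at K.
Path 5: H → J ← V → R
  J is a collider and J is conditioned on, which opens it; V is a fork and V is not conditioned on — no node blocks this path, so it is active.
Path 6: H → J → U ← V → R
  J is a chain here and J is conditioned on, so the path is blocked at J.
At least one path is unblocked, so d-separation fails.

No — H and R are not d-separated given {C, J, K}.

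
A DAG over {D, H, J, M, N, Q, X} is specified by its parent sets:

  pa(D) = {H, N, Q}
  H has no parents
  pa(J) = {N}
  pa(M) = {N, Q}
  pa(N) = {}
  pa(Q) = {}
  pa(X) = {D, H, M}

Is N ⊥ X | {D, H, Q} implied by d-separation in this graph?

There are 6 undirected paths between N and X; checking each against the conditioning set {D, H, Q}:
Path 1: N → M ← Q → D ← H → X
  M is a collider here and neither M nor any of its descendants is conditioned on, so the collider stays closed — the path is blocked at M.
Path 2: N → M ← Q → D → X
  M is a collider here and neither M nor any of its descendants is conditioned on, so the collider stays closed — the path is blocked at M.
Path 3: N → M → X
  M is a chain and M is not conditioned on — no node blocks this path, so it is active.
Path 4: N → D ← Q → M → X
  Q is a fork here and Q is conditioned on, so the path is blocked at Q.
Path 5: N → D ← H → X
  H is a fork here and H is conditioned on, so the path is blocked at H.
Path 6: N → D → X
  D is a chain here and D is conditioned on, so the path is blocked at D.
Because an active path exists, N and X are not d-separated.

No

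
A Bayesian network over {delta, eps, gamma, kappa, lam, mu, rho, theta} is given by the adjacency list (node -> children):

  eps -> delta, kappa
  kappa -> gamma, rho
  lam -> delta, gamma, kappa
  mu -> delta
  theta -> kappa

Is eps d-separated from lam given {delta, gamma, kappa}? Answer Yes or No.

3 paths connect eps and lam; each must be blocked for d-separation to hold:
Path 1: eps → kappa → gamma ← lam
  kappa is a chain here and kappa is conditioned on, so the path is blocked at kappa.
Path 2: eps → kappa ← lam
  kappa is a collider and kappa is conditioned on, which opens it — no node blocks this path, so it is active.
Path 3: eps → delta ← lam
  delta is a collider and delta is conditioned on, which opens it — no node blocks this path, so it is active.
At least one path is unblocked, so d-separation fails.

No — eps and lam are not d-separated given {delta, gamma, kappa}.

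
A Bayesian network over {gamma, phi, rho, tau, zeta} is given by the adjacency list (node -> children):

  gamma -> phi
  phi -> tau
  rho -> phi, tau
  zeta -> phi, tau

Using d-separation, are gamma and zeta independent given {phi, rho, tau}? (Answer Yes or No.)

No

We examine all 3 paths between gamma and zeta:
Path 1: gamma → phi ← rho → tau ← zeta
  rho is a fork here and rho is conditioned on, so the path is blocked at rho.
Path 2: gamma → phi → tau ← zeta
  phi is a chain here and phi is conditioned on, so the path is blocked at phi.
Path 3: gamma → phi ← zeta
  phi is a collider and phi is conditioned on, which opens it — no node blocks this path, so it is active.
At least one path is unblocked, so d-separation fails.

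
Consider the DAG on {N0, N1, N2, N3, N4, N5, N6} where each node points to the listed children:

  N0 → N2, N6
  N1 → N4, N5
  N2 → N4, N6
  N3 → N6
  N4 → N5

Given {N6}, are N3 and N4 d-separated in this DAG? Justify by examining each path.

No — N3 and N4 are not d-separated given {N6}.

Enumerating the 2 paths from N3 to N4 and testing each for blocking by {N6}:
  1. N3 → N6 ← N0 → N2 → N4 — N6:collider[open]; N0:fork[open]; N2:chain[open] ⇒ active
  2. N3 → N6 ← N2 → N4 — N6:collider[open]; N2:fork[open] ⇒ active
At least one path is unblocked, so d-separation fails.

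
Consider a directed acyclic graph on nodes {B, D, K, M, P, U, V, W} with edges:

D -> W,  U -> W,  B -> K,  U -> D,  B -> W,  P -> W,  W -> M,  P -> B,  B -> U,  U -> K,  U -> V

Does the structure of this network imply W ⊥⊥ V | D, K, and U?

We examine all 6 paths between W and V:
Path 1: W ← P → B → K ← U → V
  U is a fork here and U is conditioned on, so the path is blocked at U.
Path 2: W ← P → B → U → V
  U is a chain here and U is conditioned on, so the path is blocked at U.
Path 3: W ← U → V
  U is a fork here and U is conditioned on, so the path is blocked at U.
Path 4: W ← B → K ← U → V
  U is a fork here and U is conditioned on, so the path is blocked at U.
Path 5: W ← B → U → V
  U is a chain here and U is conditioned on, so the path is blocked at U.
Path 6: W ← D ← U → V
  D is a chain here and D is conditioned on, so the path is blocked at D.
All paths are blocked; W ⊥ V | {D, K, U} holds.

Yes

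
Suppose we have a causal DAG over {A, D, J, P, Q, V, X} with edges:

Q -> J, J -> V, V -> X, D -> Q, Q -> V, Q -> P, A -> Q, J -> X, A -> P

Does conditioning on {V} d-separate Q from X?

We examine all 4 paths between Q and X:
Path 1: Q → J → V → X
  V is a chain here and V is conditioned on, so the path is blocked at V.
Path 2: Q → J → X
  J is a chain and J is not conditioned on — no node blocks this path, so it is active.
Path 3: Q → V ← J → X
  V is a collider and V is conditioned on, which opens it; J is a fork and J is not conditioned on — no node blocks this path, so it is active.
Path 4: Q → V → X
  V is a chain here and V is conditioned on, so the path is blocked at V.
At least one path is unblocked, so d-separation fails.

No — Q and X are not d-separated given {V}.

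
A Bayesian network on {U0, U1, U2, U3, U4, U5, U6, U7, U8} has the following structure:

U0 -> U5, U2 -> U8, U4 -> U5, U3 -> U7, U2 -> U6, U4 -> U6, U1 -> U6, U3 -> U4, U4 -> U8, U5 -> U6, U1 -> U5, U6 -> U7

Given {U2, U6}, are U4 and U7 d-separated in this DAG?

Enumerating the 5 paths from U4 to U7 and testing each for blocking by {U2, U6}:
  1. U4 → U5 ← U1 → U6 → U7 — U5:collider[open]; U1:fork[open]; U6:chain[blocks] ⇒ blocked
  2. U4 → U5 → U6 → U7 — U5:chain[open]; U6:chain[blocks] ⇒ blocked
  3. U4 → U8 ← U2 → U6 → U7 — U8:collider[blocks]; U2:fork[blocks]; U6:chain[blocks] ⇒ blocked
  4. U4 ← U3 → U7 — U3:fork[open] ⇒ active
  5. U4 → U6 → U7 — U6:chain[blocks] ⇒ blocked
Since the path U4 ← U3 → U7 is active, U4 and U7 are not d-separated given {U2, U6}.

No — U4 and U7 are not d-separated given {U2, U6}.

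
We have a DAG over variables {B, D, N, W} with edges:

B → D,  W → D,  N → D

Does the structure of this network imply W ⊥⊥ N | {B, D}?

There is one path between W and N:
Path 1: W → D ← N
  D is a collider and D is conditioned on, which opens it — no node blocks this path, so it is active.
At least one path is unblocked, so d-separation fails.

No — W and N are not d-separated given {B, D}.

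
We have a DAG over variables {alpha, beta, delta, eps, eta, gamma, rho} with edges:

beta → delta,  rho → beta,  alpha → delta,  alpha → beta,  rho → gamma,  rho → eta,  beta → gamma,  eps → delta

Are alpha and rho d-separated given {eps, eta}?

Yes — alpha and rho are d-separated given {eps, eta}.

4 paths connect alpha and rho; each must be blocked for d-separation to hold:
Path 1: alpha → beta → gamma ← rho
  gamma is a collider here and neither gamma nor any of its descendants is conditioned on, so the collider stays closed — the path is blocked at gamma.
Path 2: alpha → beta ← rho
  beta is a collider here and neither beta nor any of its descendants is conditioned on, so the collider stays closed — the path is blocked at beta.
Path 3: alpha → delta ← beta → gamma ← rho
  delta is a collider here and neither delta nor any of its descendants is conditioned on, so the collider stays closed — the path is blocked at delta.
Path 4: alpha → delta ← beta ← rho
  delta is a collider here and neither delta nor any of its descendants is conditioned on, so the collider stays closed — the path is blocked at delta.
Every path is blocked, so alpha and rho are d-separated given {eps, eta}.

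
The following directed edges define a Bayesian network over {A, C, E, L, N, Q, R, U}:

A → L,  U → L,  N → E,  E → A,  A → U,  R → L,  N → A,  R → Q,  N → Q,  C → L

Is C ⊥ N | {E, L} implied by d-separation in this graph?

Enumerating the 5 paths from C to N and testing each for blocking by {E, L}:
Path 1: C → L ← A ← E ← N
  E is a chain here and E is conditioned on, so the path is blocked at E.
Path 2: C → L ← A ← N
  L is a collider and L is conditioned on, which opens it; A is a chain and A is not conditioned on — no node blocks this path, so it is active.
Path 3: C → L ← U ← A ← E ← N
  E is a chain here and E is conditioned on, so the path is blocked at E.
Path 4: C → L ← U ← A ← N
  L is a collider and L is conditioned on, which opens it; U is a chain and U is not conditioned on; A is a chain and A is not conditioned on — no node blocks this path, so it is active.
Path 5: C → L ← R → Q ← N
  Q is a collider here and neither Q nor any of its descendants is conditioned on, so the collider stays closed — the path is blocked at Q.
At least one path is unblocked, so d-separation fails.

No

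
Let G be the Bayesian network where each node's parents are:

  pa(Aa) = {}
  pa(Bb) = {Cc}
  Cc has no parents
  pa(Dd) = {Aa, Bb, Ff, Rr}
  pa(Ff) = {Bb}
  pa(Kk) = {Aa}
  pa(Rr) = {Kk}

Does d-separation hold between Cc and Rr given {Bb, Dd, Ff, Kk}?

We examine all 4 paths between Cc and Rr:
  1. Cc → Bb → Ff → Dd ← Rr — Bb:chain[blocks]; Ff:chain[blocks]; Dd:collider[open] ⇒ blocked
  2. Cc → Bb → Ff → Dd ← Aa → Kk → Rr — Bb:chain[blocks]; Ff:chain[blocks]; Dd:collider[open]; Aa:fork[open]; Kk:chain[blocks] ⇒ blocked
  3. Cc → Bb → Dd ← Rr — Bb:chain[blocks]; Dd:collider[open] ⇒ blocked
  4. Cc → Bb → Dd ← Aa → Kk → Rr — Bb:chain[blocks]; Dd:collider[open]; Aa:fork[open]; Kk:chain[blocks] ⇒ blocked
All paths are blocked; Cc ⊥ Rr | {Bb, Dd, Ff, Kk} holds.

Yes — Cc and Rr are d-separated given {Bb, Dd, Ff, Kk}.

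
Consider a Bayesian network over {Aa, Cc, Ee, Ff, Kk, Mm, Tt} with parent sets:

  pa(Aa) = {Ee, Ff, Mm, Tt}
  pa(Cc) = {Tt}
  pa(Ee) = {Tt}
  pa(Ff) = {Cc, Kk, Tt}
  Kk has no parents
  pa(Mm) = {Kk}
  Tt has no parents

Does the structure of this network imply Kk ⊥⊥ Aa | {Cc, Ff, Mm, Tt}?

Yes — Kk and Aa are d-separated given {Cc, Ff, Mm, Tt}.

6 paths connect Kk and Aa; each must be blocked for d-separation to hold:
Path 1: Kk → Ff ← Tt → Ee → Aa
  Tt is a fork here and Tt is conditioned on, so the path is blocked at Tt.
Path 2: Kk → Ff ← Tt → Aa
  Tt is a fork here and Tt is conditioned on, so the path is blocked at Tt.
Path 3: Kk → Ff ← Cc ← Tt → Ee → Aa
  Cc is a chain here and Cc is conditioned on, so the path is blocked at Cc.
Path 4: Kk → Ff ← Cc ← Tt → Aa
  Cc is a chain here and Cc is conditioned on, so the path is blocked at Cc.
Path 5: Kk → Ff → Aa
  Ff is a chain here and Ff is conditioned on, so the path is blocked at Ff.
Path 6: Kk → Mm → Aa
  Mm is a chain here and Mm is conditioned on, so the path is blocked at Mm.
All paths are blocked; Kk ⊥ Aa | {Cc, Ff, Mm, Tt} holds.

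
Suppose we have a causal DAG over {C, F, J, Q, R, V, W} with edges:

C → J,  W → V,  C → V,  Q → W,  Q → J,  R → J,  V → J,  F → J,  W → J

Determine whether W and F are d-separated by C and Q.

4 paths connect W and F; each must be blocked for d-separation to hold:
Path 1: W → J ← F
  J is a collider here and neither J nor any of its descendants is conditioned on, so the collider stays closed — the path is blocked at J.
Path 2: W ← Q → J ← F
  Q is a fork here and Q is conditioned on, so the path is blocked at Q.
Path 3: W → V → J ← F
  J is a collider here and neither J nor any of its descendants is conditioned on, so the collider stays closed — the path is blocked at J.
Path 4: W → V ← C → J ← F
  V is a collider here and neither V nor any of its descendants is conditioned on, so the collider stays closed — the path is blocked at V.
Since every path is blocked, d-separation holds.

Yes — W and F are d-separated given {C, Q}.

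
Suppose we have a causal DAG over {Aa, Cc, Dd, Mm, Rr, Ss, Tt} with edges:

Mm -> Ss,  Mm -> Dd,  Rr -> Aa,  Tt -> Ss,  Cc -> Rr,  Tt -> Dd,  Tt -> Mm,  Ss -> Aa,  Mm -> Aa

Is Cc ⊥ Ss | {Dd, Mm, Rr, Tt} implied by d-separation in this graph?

We examine all 4 paths between Cc and Ss:
  1. Cc → Rr → Aa ← Mm ← Tt → Ss — Rr:chain[blocks]; Aa:collider[blocks]; Mm:chain[blocks]; Tt:fork[blocks] ⇒ blocked
  2. Cc → Rr → Aa ← Mm → Dd ← Tt → Ss — Rr:chain[blocks]; Aa:collider[blocks]; Mm:fork[blocks]; Dd:collider[open]; Tt:fork[blocks] ⇒ blocked
  3. Cc → Rr → Aa ← Mm → Ss — Rr:chain[blocks]; Aa:collider[blocks]; Mm:fork[blocks] ⇒ blocked
  4. Cc → Rr → Aa ← Ss — Rr:chain[blocks]; Aa:collider[blocks] ⇒ blocked
Every path is blocked, so Cc and Ss are d-separated given {Dd, Mm, Rr, Tt}.

Yes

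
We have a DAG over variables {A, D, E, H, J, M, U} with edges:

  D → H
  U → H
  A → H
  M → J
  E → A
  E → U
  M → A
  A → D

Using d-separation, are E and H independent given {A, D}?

No — E and H are not d-separated given {A, D}.

3 paths connect E and H; each must be blocked for d-separation to hold:
  1. E → U → H — U:chain[open] ⇒ active
  2. E → A → D → H — A:chain[blocks]; D:chain[blocks] ⇒ blocked
  3. E → A → H — A:chain[blocks] ⇒ blocked
At least one path is unblocked, so d-separation fails.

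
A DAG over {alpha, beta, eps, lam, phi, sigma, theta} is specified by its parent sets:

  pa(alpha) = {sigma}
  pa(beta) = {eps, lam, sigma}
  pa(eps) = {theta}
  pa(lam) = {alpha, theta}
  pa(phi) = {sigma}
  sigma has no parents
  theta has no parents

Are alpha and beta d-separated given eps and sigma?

No

There are 3 undirected paths between alpha and beta; checking each against the conditioning set {eps, sigma}:
Path 1: alpha → lam ← theta → eps → beta
  lam is a collider here and neither lam nor any of its descendants is conditioned on, so the collider stays closed — the path is blocked at lam.
Path 2: alpha → lam → beta
  lam is a chain and lam is not conditioned on — no node blocks this path, so it is active.
Path 3: alpha ← sigma → beta
  sigma is a fork here and sigma is conditioned on, so the path is blocked at sigma.
Because an active path exists, alpha and beta are not d-separated.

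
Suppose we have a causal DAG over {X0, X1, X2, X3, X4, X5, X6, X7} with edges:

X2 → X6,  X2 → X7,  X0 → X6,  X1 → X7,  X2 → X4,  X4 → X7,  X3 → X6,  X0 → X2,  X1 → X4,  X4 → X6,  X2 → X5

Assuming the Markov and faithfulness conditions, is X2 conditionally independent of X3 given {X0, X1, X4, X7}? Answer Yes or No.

Yes

There are 5 undirected paths between X2 and X3; checking each against the conditioning set {X0, X1, X4, X7}:
  1. X2 → X7 ← X4 → X6 ← X3 — X7:collider[open]; X4:fork[blocks]; X6:collider[blocks] ⇒ blocked
  2. X2 → X7 ← X1 → X4 → X6 ← X3 — X7:collider[open]; X1:fork[blocks]; X4:chain[blocks]; X6:collider[blocks] ⇒ blocked
  3. X2 → X4 → X6 ← X3 — X4:chain[blocks]; X6:collider[blocks] ⇒ blocked
  4. X2 ← X0 → X6 ← X3 — X0:fork[blocks]; X6:collider[blocks] ⇒ blocked
  5. X2 → X6 ← X3 — X6:collider[blocks] ⇒ blocked
All paths are blocked; X2 ⊥ X3 | {X0, X1, X4, X7} holds.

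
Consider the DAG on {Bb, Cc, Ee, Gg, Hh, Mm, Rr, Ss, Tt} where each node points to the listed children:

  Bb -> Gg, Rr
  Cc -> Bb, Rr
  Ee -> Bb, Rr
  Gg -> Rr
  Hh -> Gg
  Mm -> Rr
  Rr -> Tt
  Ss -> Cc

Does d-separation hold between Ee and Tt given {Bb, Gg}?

4 paths connect Ee and Tt; each must be blocked for d-separation to hold:
  1. Ee → Rr → Tt — Rr:chain[open] ⇒ active
  2. Ee → Bb ← Cc → Rr → Tt — Bb:collider[open]; Cc:fork[open]; Rr:chain[open] ⇒ active
  3. Ee → Bb → Rr → Tt — Bb:chain[blocks]; Rr:chain[open] ⇒ blocked
  4. Ee → Bb → Gg → Rr → Tt — Bb:chain[blocks]; Gg:chain[blocks]; Rr:chain[open] ⇒ blocked
At least one path is unblocked, so d-separation fails.

No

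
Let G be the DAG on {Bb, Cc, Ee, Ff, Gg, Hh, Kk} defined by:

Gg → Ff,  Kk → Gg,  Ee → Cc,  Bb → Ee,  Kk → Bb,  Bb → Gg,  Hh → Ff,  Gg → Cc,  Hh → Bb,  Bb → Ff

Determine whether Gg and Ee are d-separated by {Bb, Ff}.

We examine all 5 paths between Gg and Ee:
Path 1: Gg ← Bb → Ee
  Bb is a fork here and Bb is conditioned on, so the path is blocked at Bb.
Path 2: Gg ← Kk → Bb → Ee
  Bb is a chain here and Bb is conditioned on, so the path is blocked at Bb.
Path 3: Gg → Cc ← Ee
  Cc is a collider here and neither Cc nor any of its descendants is conditioned on, so the collider stays closed — the path is blocked at Cc.
Path 4: Gg → Ff ← Bb → Ee
  Bb is a fork here and Bb is conditioned on, so the path is blocked at Bb.
Path 5: Gg → Ff ← Hh → Bb → Ee
  Bb is a chain here and Bb is conditioned on, so the path is blocked at Bb.
Since every path is blocked, d-separation holds.

Yes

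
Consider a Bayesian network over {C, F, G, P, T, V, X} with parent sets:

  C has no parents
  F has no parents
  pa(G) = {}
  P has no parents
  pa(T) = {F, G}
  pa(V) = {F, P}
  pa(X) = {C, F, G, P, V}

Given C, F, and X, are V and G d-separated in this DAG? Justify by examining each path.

No

We examine all 6 paths between V and G:
  1. V ← F → T ← G — F:fork[blocks]; T:collider[blocks] ⇒ blocked
  2. V ← F → X ← G — F:fork[blocks]; X:collider[open] ⇒ blocked
  3. V ← P → X ← G — P:fork[open]; X:collider[open] ⇒ active
  4. V ← P → X ← F → T ← G — P:fork[open]; X:collider[open]; F:fork[blocks]; T:collider[blocks] ⇒ blocked
  5. V → X ← G — X:collider[open] ⇒ active
  6. V → X ← F → T ← G — X:collider[open]; F:fork[blocks]; T:collider[blocks] ⇒ blocked
Because an active path exists, V and G are not d-separated.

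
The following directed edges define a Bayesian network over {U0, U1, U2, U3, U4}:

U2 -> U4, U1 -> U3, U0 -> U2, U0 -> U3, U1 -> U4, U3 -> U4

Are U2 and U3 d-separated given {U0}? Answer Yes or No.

3 paths connect U2 and U3; each must be blocked for d-separation to hold:
  1. U2 ← U0 → U3 — U0:fork[blocks] ⇒ blocked
  2. U2 → U4 ← U1 → U3 — U4:collider[blocks]; U1:fork[open] ⇒ blocked
  3. U2 → U4 ← U3 — U4:collider[blocks] ⇒ blocked
All paths are blocked; U2 ⊥ U3 | {U0} holds.

Yes — U2 and U3 are d-separated given {U0}.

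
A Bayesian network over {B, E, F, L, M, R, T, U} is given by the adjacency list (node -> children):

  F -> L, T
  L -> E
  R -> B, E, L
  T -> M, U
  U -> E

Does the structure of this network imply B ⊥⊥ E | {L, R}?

Yes

There are 3 undirected paths between B and E; checking each against the conditioning set {L, R}:
  1. B ← R → L → E — R:fork[blocks]; L:chain[blocks] ⇒ blocked
  2. B ← R → L ← F → T → U → E — R:fork[blocks]; L:collider[open]; F:fork[open]; T:chain[open]; U:chain[open] ⇒ blocked
  3. B ← R → E — R:fork[blocks] ⇒ blocked
Since every path is blocked, d-separation holds.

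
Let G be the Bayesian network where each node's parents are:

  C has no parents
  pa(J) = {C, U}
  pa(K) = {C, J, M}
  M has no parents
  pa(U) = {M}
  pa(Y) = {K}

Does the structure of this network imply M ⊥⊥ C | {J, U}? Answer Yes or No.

4 paths connect M and C; each must be blocked for d-separation to hold:
Path 1: M → U → J ← C
  U is a chain here and U is conditioned on, so the path is blocked at U.
Path 2: M → U → J → K ← C
  U is a chain here and U is conditioned on, so the path is blocked at U.
Path 3: M → K ← C
  K is a collider here and neither K nor any of its descendants is conditioned on, so the collider stays closed — the path is blocked at K.
Path 4: M → K ← J ← C
  K is a collider here and neither K nor any of its descendants is conditioned on, so the collider stays closed — the path is blocked at K.
All paths are blocked; M ⊥ C | {J, U} holds.

Yes — M and C are d-separated given {J, U}.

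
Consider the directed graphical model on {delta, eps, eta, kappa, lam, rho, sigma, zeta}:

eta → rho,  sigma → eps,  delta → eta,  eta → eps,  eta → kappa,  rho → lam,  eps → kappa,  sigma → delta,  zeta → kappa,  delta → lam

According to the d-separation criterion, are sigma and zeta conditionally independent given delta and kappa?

No — sigma and zeta are not d-separated given {delta, kappa}.

6 paths connect sigma and zeta; each must be blocked for d-separation to hold:
  1. sigma → eps → kappa ← zeta — eps:chain[open]; kappa:collider[open] ⇒ active
  2. sigma → eps ← eta → kappa ← zeta — eps:collider[open]; eta:fork[open]; kappa:collider[open] ⇒ active
  3. sigma → delta → eta → kappa ← zeta — delta:chain[blocks]; eta:chain[open]; kappa:collider[open] ⇒ blocked
  4. sigma → delta → eta → eps → kappa ← zeta — delta:chain[blocks]; eta:chain[open]; eps:chain[open]; kappa:collider[open] ⇒ blocked
  5. sigma → delta → lam ← rho ← eta → kappa ← zeta — delta:chain[blocks]; lam:collider[blocks]; rho:chain[open]; eta:fork[open]; kappa:collider[open] ⇒ blocked
  6. sigma → delta → lam ← rho ← eta → eps → kappa ← zeta — delta:chain[blocks]; lam:collider[blocks]; rho:chain[open]; eta:fork[open]; eps:chain[open]; kappa:collider[open] ⇒ blocked
Since the path sigma → eps → kappa ← zeta is active, sigma and zeta are not d-separated given {delta, kappa}.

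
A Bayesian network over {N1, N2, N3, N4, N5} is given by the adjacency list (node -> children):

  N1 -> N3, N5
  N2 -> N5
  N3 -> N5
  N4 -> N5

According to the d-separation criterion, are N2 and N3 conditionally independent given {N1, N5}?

No

Enumerating the 2 paths from N2 to N3 and testing each for blocking by {N1, N5}:
Path 1: N2 → N5 ← N3
  N5 is a collider and N5 is conditioned on, which opens it — no node blocks this path, so it is active.
Path 2: N2 → N5 ← N1 → N3
  N1 is a fork here and N1 is conditioned on, so the path is blocked at N1.
Since the path N2 → N5 ← N3 is active, N2 and N3 are not d-separated given {N1, N5}.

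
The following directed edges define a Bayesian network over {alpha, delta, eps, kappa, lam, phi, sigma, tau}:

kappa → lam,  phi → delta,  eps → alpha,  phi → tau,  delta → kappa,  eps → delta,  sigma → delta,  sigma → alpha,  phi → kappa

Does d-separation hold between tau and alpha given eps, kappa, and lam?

Enumerating the 4 paths from tau to alpha and testing each for blocking by {eps, kappa, lam}:
  1. tau ← phi → delta ← eps → alpha — phi:fork[open]; delta:collider[open]; eps:fork[blocks] ⇒ blocked
  2. tau ← phi → delta ← sigma → alpha — phi:fork[open]; delta:collider[open]; sigma:fork[open] ⇒ active
  3. tau ← phi → kappa ← delta ← eps → alpha — phi:fork[open]; kappa:collider[open]; delta:chain[open]; eps:fork[blocks] ⇒ blocked
  4. tau ← phi → kappa ← delta ← sigma → alpha — phi:fork[open]; kappa:collider[open]; delta:chain[open]; sigma:fork[open] ⇒ active
Because an active path exists, tau and alpha are not d-separated.

No — tau and alpha are not d-separated given {eps, kappa, lam}.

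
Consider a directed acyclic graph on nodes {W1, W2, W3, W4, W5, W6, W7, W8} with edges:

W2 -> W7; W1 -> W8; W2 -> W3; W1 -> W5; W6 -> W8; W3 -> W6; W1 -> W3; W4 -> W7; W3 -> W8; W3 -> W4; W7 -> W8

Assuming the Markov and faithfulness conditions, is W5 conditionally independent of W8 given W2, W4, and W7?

We examine all 5 paths between W5 and W8:
  1. W5 ← W1 → W3 → W4 → W7 → W8 — W1:fork[open]; W3:chain[open]; W4:chain[blocks]; W7:chain[blocks] ⇒ blocked
  2. W5 ← W1 → W3 → W6 → W8 — W1:fork[open]; W3:chain[open]; W6:chain[open] ⇒ active
  3. W5 ← W1 → W3 → W8 — W1:fork[open]; W3:chain[open] ⇒ active
  4. W5 ← W1 → W3 ← W2 → W7 → W8 — W1:fork[open]; W3:collider[open]; W2:fork[blocks]; W7:chain[blocks] ⇒ blocked
  5. W5 ← W1 → W8 — W1:fork[open] ⇒ active
Because an active path exists, W5 and W8 are not d-separated.

No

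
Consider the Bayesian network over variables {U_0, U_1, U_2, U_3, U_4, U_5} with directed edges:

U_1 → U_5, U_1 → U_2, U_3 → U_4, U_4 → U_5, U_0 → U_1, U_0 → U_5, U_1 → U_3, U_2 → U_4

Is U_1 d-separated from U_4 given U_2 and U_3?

Enumerating the 4 paths from U_1 to U_4 and testing each for blocking by {U_2, U_3}:
  1. U_1 → U_5 ← U_4 — U_5:collider[blocks] ⇒ blocked
  2. U_1 → U_3 → U_4 — U_3:chain[blocks] ⇒ blocked
  3. U_1 ← U_0 → U_5 ← U_4 — U_0:fork[open]; U_5:collider[blocks] ⇒ blocked
  4. U_1 → U_2 → U_4 — U_2:chain[blocks] ⇒ blocked
Since every path is blocked, d-separation holds.

Yes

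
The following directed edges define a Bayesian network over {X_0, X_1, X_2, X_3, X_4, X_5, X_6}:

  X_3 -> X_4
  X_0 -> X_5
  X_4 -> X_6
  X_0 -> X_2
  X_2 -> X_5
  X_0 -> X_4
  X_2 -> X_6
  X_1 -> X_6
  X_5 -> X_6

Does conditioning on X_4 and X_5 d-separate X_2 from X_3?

Enumerating the 6 paths from X_2 to X_3 and testing each for blocking by {X_4, X_5}:
  1. X_2 → X_6 ← X_4 ← X_3 — X_6:collider[blocks]; X_4:chain[blocks] ⇒ blocked
  2. X_2 → X_6 ← X_5 ← X_0 → X_4 ← X_3 — X_6:collider[blocks]; X_5:chain[blocks]; X_0:fork[open]; X_4:collider[open] ⇒ blocked
  3. X_2 → X_5 → X_6 ← X_4 ← X_3 — X_5:chain[blocks]; X_6:collider[blocks]; X_4:chain[blocks] ⇒ blocked
  4. X_2 → X_5 ← X_0 → X_4 ← X_3 — X_5:collider[open]; X_0:fork[open]; X_4:collider[open] ⇒ active
  5. X_2 ← X_0 → X_4 ← X_3 — X_0:fork[open]; X_4:collider[open] ⇒ active
  6. X_2 ← X_0 → X_5 → X_6 ← X_4 ← X_3 — X_0:fork[open]; X_5:chain[blocks]; X_6:collider[blocks]; X_4:chain[blocks] ⇒ blocked
Because an active path exists, X_2 and X_3 are not d-separated.

No — X_2 and X_3 are not d-separated given {X_4, X_5}.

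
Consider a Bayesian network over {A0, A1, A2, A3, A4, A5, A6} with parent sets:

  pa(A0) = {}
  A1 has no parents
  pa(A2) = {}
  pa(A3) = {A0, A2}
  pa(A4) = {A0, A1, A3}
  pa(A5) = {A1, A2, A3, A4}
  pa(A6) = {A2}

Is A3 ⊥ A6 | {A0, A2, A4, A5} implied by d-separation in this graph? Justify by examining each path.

6 paths connect A3 and A6; each must be blocked for d-separation to hold:
Path 1: A3 ← A0 → A4 ← A1 → A5 ← A2 → A6
  A0 is a fork here and A0 is conditioned on, so the path is blocked at A0.
Path 2: A3 ← A0 → A4 → A5 ← A2 → A6
  A0 is a fork here and A0 is conditioned on, so the path is blocked at A0.
Path 3: A3 ← A2 → A6
  A2 is a fork here and A2 is conditioned on, so the path is blocked at A2.
Path 4: A3 → A4 ← A1 → A5 ← A2 → A6
  A2 is a fork here and A2 is conditioned on, so the path is blocked at A2.
Path 5: A3 → A4 → A5 ← A2 → A6
  A4 is a chain here and A4 is conditioned on, so the path is blocked at A4.
Path 6: A3 → A5 ← A2 → A6
  A2 is a fork here and A2 is conditioned on, so the path is blocked at A2.
Since every path is blocked, d-separation holds.

Yes — A3 and A6 are d-separated given {A0, A2, A4, A5}.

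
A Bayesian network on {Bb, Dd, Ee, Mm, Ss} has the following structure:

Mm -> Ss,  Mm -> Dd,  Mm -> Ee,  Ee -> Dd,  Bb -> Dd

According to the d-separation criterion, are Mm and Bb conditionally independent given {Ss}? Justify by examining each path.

Yes

2 paths connect Mm and Bb; each must be blocked for d-separation to hold:
Path 1: Mm → Dd ← Bb
  Dd is a collider here and neither Dd nor any of its descendants is conditioned on, so the collider stays closed — the path is blocked at Dd.
Path 2: Mm → Ee → Dd ← Bb
  Dd is a collider here and neither Dd nor any of its descendants is conditioned on, so the collider stays closed — the path is blocked at Dd.
Since every path is blocked, d-separation holds.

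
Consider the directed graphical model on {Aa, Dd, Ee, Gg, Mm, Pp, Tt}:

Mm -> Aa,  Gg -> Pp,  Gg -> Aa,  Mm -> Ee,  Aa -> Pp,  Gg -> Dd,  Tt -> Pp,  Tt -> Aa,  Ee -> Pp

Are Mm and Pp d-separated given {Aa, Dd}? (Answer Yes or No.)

There are 4 undirected paths between Mm and Pp; checking each against the conditioning set {Aa, Dd}:
Path 1: Mm → Ee → Pp
  Ee is a chain and Ee is not conditioned on — no node blocks this path, so it is active.
Path 2: Mm → Aa ← Tt → Pp
  Aa is a collider and Aa is conditioned on, which opens it; Tt is a fork and Tt is not conditioned on — no node blocks this path, so it is active.
Path 3: Mm → Aa ← Gg → Pp
  Aa is a collider and Aa is conditioned on, which opens it; Gg is a fork and Gg is not conditioned on — no node blocks this path, so it is active.
Path 4: Mm → Aa → Pp
  Aa is a chain here and Aa is conditioned on, so the path is blocked at Aa.
Because an active path exists, Mm and Pp are not d-separated.

No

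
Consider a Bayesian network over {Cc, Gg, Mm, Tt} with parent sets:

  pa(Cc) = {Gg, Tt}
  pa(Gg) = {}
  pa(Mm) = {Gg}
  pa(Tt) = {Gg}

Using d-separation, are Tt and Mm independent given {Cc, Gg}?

Yes — Tt and Mm are d-separated given {Cc, Gg}.

We examine all 2 paths between Tt and Mm:
  1. Tt ← Gg → Mm — Gg:fork[blocks] ⇒ blocked
  2. Tt → Cc ← Gg → Mm — Cc:collider[open]; Gg:fork[blocks] ⇒ blocked
All paths are blocked; Tt ⊥ Mm | {Cc, Gg} holds.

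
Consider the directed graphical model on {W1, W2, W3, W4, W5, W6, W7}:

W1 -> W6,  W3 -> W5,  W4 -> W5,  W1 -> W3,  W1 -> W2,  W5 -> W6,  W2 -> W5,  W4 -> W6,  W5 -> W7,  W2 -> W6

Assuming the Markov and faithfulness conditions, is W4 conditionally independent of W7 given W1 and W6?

No — W4 and W7 are not d-separated given {W1, W6}.

Enumerating the 6 paths from W4 to W7 and testing each for blocking by {W1, W6}:
  1. W4 → W5 → W7 — W5:chain[open] ⇒ active
  2. W4 → W6 ← W5 → W7 — W6:collider[open]; W5:fork[open] ⇒ active
  3. W4 → W6 ← W1 → W2 → W5 → W7 — W6:collider[open]; W1:fork[blocks]; W2:chain[open]; W5:chain[open] ⇒ blocked
  4. W4 → W6 ← W1 → W3 → W5 → W7 — W6:collider[open]; W1:fork[blocks]; W3:chain[open]; W5:chain[open] ⇒ blocked
  5. W4 → W6 ← W2 → W5 → W7 — W6:collider[open]; W2:fork[open]; W5:chain[open] ⇒ active
  6. W4 → W6 ← W2 ← W1 → W3 → W5 → W7 — W6:collider[open]; W2:chain[open]; W1:fork[blocks]; W3:chain[open]; W5:chain[open] ⇒ blocked
Since the path W4 → W5 → W7 is active, W4 and W7 are not d-separated given {W1, W6}.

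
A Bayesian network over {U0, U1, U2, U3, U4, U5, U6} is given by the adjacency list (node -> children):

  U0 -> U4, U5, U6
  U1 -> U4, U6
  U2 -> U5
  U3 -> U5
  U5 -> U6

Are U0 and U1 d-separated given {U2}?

Yes — U0 and U1 are d-separated given {U2}.

3 paths connect U0 and U1; each must be blocked for d-separation to hold:
Path 1: U0 → U6 ← U1
  U6 is a collider here and neither U6 nor any of its descendants is conditioned on, so the collider stays closed — the path is blocked at U6.
Path 2: U0 → U5 → U6 ← U1
  U6 is a collider here and neither U6 nor any of its descendants is conditioned on, so the collider stays closed — the path is blocked at U6.
Path 3: U0 → U4 ← U1
  U4 is a collider here and neither U4 nor any of its descendants is conditioned on, so the collider stays closed — the path is blocked at U4.
Since every path is blocked, d-separation holds.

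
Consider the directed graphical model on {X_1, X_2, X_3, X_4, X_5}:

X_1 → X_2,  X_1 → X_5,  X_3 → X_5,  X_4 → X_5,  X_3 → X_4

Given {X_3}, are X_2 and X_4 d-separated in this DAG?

Enumerating the 2 paths from X_2 to X_4 and testing each for blocking by {X_3}:
Path 1: X_2 ← X_1 → X_5 ← X_4
  X_5 is a collider here and neither X_5 nor any of its descendants is conditioned on, so the collider stays closed — the path is blocked at X_5.
Path 2: X_2 ← X_1 → X_5 ← X_3 → X_4
  X_5 is a collider here and neither X_5 nor any of its descendants is conditioned on, so the collider stays closed — the path is blocked at X_5.
Since every path is blocked, d-separation holds.

Yes — X_2 and X_4 are d-separated given {X_3}.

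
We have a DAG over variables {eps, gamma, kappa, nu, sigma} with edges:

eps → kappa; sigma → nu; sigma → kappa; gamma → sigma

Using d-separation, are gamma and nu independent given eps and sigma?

Yes

The only undirected path from gamma to nu is:
  1. gamma → sigma → nu — sigma:chain[blocks] ⇒ blocked
Since every path is blocked, d-separation holds.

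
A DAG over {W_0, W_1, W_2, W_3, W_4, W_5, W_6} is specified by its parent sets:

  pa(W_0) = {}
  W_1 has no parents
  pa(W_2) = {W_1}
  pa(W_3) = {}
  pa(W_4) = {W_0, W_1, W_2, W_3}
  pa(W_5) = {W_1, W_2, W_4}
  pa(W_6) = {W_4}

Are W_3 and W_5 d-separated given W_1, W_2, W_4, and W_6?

Enumerating the 5 paths from W_3 to W_5 and testing each for blocking by {W_1, W_2, W_4, W_6}:
  1. W_3 → W_4 → W_5 — W_4:chain[blocks] ⇒ blocked
  2. W_3 → W_4 ← W_2 → W_5 — W_4:collider[open]; W_2:fork[blocks] ⇒ blocked
  3. W_3 → W_4 ← W_2 ← W_1 → W_5 — W_4:collider[open]; W_2:chain[blocks]; W_1:fork[blocks] ⇒ blocked
  4. W_3 → W_4 ← W_1 → W_5 — W_4:collider[open]; W_1:fork[blocks] ⇒ blocked
  5. W_3 → W_4 ← W_1 → W_2 → W_5 — W_4:collider[open]; W_1:fork[blocks]; W_2:chain[blocks] ⇒ blocked
Since every path is blocked, d-separation holds.

Yes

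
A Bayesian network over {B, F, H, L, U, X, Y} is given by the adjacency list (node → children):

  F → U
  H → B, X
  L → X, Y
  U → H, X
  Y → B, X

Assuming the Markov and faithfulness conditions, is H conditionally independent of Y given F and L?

We examine all 5 paths between H and Y:
Path 1: H ← U → X ← Y
  X is a collider here and neither X nor any of its descendants is conditioned on, so the collider stays closed — the path is blocked at X.
Path 2: H ← U → X ← L → Y
  X is a collider here and neither X nor any of its descendants is conditioned on, so the collider stays closed — the path is blocked at X.
Path 3: H → B ← Y
  B is a collider here and neither B nor any of its descendants is conditioned on, so the collider stays closed — the path is blocked at B.
Path 4: H → X ← Y
  X is a collider here and neither X nor any of its descendants is conditioned on, so the collider stays closed — the path is blocked at X.
Path 5: H → X ← L → Y
  X is a collider here and neither X nor any of its descendants is conditioned on, so the collider stays closed — the path is blocked at X.
All paths are blocked; H ⊥ Y | {F, L} holds.

Yes — H and Y are d-separated given {F, L}.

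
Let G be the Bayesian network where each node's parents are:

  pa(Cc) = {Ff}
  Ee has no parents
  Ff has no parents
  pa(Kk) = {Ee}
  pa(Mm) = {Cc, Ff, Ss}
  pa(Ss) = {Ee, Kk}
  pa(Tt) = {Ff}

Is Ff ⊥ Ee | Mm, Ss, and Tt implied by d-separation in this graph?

There are 4 undirected paths between Ff and Ee; checking each against the conditioning set {Mm, Ss, Tt}:
Path 1: Ff → Cc → Mm ← Ss ← Ee
  Ss is a chain here and Ss is conditioned on, so the path is blocked at Ss.
Path 2: Ff → Cc → Mm ← Ss ← Kk ← Ee
  Ss is a chain here and Ss is conditioned on, so the path is blocked at Ss.
Path 3: Ff → Mm ← Ss ← Ee
  Ss is a chain here and Ss is conditioned on, so the path is blocked at Ss.
Path 4: Ff → Mm ← Ss ← Kk ← Ee
  Ss is a chain here and Ss is conditioned on, so the path is blocked at Ss.
All paths are blocked; Ff ⊥ Ee | {Mm, Ss, Tt} holds.

Yes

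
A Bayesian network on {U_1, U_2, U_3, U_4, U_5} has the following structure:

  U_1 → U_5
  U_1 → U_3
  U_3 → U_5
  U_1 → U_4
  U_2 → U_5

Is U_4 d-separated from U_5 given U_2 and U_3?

No

There are 2 undirected paths between U_4 and U_5; checking each against the conditioning set {U_2, U_3}:
Path 1: U_4 ← U_1 → U_3 → U_5
  U_3 is a chain here and U_3 is conditioned on, so the path is blocked at U_3.
Path 2: U_4 ← U_1 → U_5
  U_1 is a fork and U_1 is not conditioned on — no node blocks this path, so it is active.
Because an active path exists, U_4 and U_5 are not d-separated.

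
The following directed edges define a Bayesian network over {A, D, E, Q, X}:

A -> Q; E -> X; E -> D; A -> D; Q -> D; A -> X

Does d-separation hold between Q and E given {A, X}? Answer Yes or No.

Yes

We examine all 4 paths between Q and E:
Path 1: Q ← A → X ← E
  A is a fork here and A is conditioned on, so the path is blocked at A.
Path 2: Q ← A → D ← E
  A is a fork here and A is conditioned on, so the path is blocked at A.
Path 3: Q → D ← E
  D is a collider here and neither D nor any of its descendants is conditioned on, so the collider stays closed — the path is blocked at D.
Path 4: Q → D ← A → X ← E
  D is a collider here and neither D nor any of its descendants is conditioned on, so the collider stays closed — the path is blocked at D.
All paths are blocked; Q ⊥ E | {A, X} holds.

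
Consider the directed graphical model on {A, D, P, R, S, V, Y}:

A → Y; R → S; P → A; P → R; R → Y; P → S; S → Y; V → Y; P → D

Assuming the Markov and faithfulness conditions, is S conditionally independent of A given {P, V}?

Yes

Enumerating the 6 paths from S to A and testing each for blocking by {P, V}:
Path 1: S ← R → Y ← A
  Y is a collider here and neither Y nor any of its descendants is conditioned on, so the collider stays closed — the path is blocked at Y.
Path 2: S ← R ← P → A
  P is a fork here and P is conditioned on, so the path is blocked at P.
Path 3: S → Y ← R ← P → A
  Y is a collider here and neither Y nor any of its descendants is conditioned on, so the collider stays closed — the path is blocked at Y.
Path 4: S → Y ← A
  Y is a collider here and neither Y nor any of its descendants is conditioned on, so the collider stays closed — the path is blocked at Y.
Path 5: S ← P → R → Y ← A
  P is a fork here and P is conditioned on, so the path is blocked at P.
Path 6: S ← P → A
  P is a fork here and P is conditioned on, so the path is blocked at P.
All paths are blocked; S ⊥ A | {P, V} holds.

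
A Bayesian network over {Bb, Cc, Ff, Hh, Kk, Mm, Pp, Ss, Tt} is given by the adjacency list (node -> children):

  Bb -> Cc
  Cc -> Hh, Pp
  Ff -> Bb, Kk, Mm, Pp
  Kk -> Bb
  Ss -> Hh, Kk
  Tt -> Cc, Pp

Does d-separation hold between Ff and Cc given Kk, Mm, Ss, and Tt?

There are 6 undirected paths between Ff and Cc; checking each against the conditioning set {Kk, Mm, Ss, Tt}:
Path 1: Ff → Kk → Bb → Cc
  Kk is a chain here and Kk is conditioned on, so the path is blocked at Kk.
Path 2: Ff → Kk ← Ss → Hh ← Cc
  Ss is a fork here and Ss is conditioned on, so the path is blocked at Ss.
Path 3: Ff → Pp ← Tt → Cc
  Pp is a collider here and neither Pp nor any of its descendants is conditioned on, so the collider stays closed — the path is blocked at Pp.
Path 4: Ff → Pp ← Cc
  Pp is a collider here and neither Pp nor any of its descendants is conditioned on, so the collider stays closed — the path is blocked at Pp.
Path 5: Ff → Bb → Cc
  Bb is a chain and Bb is not conditioned on — no node blocks this path, so it is active.
Path 6: Ff → Bb ← Kk ← Ss → Hh ← Cc
  Bb is a collider here and neither Bb nor any of its descendants is conditioned on, so the collider stays closed — the path is blocked at Bb.
At least one path is unblocked, so d-separation fails.

No — Ff and Cc are not d-separated given {Kk, Mm, Ss, Tt}.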